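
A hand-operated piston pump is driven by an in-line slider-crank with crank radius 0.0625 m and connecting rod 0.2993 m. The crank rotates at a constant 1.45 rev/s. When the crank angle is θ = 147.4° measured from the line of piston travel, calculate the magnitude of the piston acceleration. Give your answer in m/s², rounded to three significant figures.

3.90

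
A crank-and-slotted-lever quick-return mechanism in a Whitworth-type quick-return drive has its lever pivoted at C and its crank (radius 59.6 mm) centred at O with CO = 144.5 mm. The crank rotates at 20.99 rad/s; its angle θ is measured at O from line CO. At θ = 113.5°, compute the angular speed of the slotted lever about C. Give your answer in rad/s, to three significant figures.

0.141

ω = 20.99 rad/s
Crank pin A relative to C: A = (d + r cosθ, r sinθ); lever angle φ = atan2(r sinθ, d + r cosθ).
Differentiating tanφ: φ̇ = rω(d cosθ + r)/(d² + r² + 2dr cosθ).
d² + r² + 2dr cosθ = |CA|² = 0.0175642 m²;  d cosθ + r = +0.0019808 m.
|ω_lever| = |0.0596·20.99·+0.0019808| / 0.0175642 = 0.14108 rad/s.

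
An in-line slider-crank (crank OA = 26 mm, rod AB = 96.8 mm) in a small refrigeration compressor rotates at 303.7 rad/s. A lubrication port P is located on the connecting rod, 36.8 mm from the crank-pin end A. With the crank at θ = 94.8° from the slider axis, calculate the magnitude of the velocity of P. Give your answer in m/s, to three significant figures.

ω = 303.7 rad/s.  Crank-pin speed |V_A| = rω = 7.8962 m/s, perpendicular to OA.
Rod angle: sinφ = −(r/L) sinθ ⇒ φ = -15.525°; ω_rod = −rω cosθ/√(L²−r²sin²θ) = +7.0843 rad/s.
V_P = V_A + ω_rod × AP, with AP = 0.0368 m along the rod.
Components: V_Px = −rω sinθ − a·ω_rod·sinφ = -7.7987 m/s;  V_Py = rω cosθ + a·ω_rod·cosφ = -0.40955 m/s.
|V_P| = √(V_Px² + V_Py²) = 7.8095 m/s.

7.81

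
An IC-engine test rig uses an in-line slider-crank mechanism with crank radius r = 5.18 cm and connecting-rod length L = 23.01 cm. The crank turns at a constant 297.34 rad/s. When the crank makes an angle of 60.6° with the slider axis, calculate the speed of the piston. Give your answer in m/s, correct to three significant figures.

14.9

ω = 297.3 rad/s
For an in-line slider-crank, x = r cosθ + √(L² − r² sin²θ), so v = −rω sinθ·[1 + r cosθ/√(L² − r² sin²θ)].
With r = 0.0518 m, L = 0.2301 m, θ = 60.6°: √(L² − r² sin²θ) = 0.22563 m.
v = −0.0518·297.3·0.87121·[1 + 0.0518·0.49090/0.22563] = -14.931 m/s.
|v| = 14.931 m/s.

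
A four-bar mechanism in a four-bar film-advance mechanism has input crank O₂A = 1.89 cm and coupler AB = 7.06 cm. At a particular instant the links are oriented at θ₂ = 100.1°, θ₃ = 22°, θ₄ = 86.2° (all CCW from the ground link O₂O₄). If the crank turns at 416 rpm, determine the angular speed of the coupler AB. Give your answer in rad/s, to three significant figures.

ω₂ = 43.56 rad/s (from 416 rpm).
Differentiating the loop-closure r₂e^{iθ₂}+r₃e^{iθ₃}=r₁+r₄e^{iθ₄} gives r₂ω₂e^{iθ₂}+r₃ω₃e^{iθ₃}=r₄ω₄e^{iθ₄}.
Eliminating the other unknown: ω₃ = r₂ω₂ sin(θ₄−θ₂) / [r₃ sin(θ₃−θ₄)].
Numerator sine = -0.24023; denominator sine = -0.90032.
Result = 0.0189·43.56·(-0.24023) / (0.0706·(-0.90032)) = +3.1118 rad/s; magnitude 3.1118 rad/s.

3.11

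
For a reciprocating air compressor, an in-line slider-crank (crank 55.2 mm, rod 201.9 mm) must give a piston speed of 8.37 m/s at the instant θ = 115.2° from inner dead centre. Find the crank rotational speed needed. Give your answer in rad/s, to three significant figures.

190

For an in-line slider-crank, |v_piston| = rω|sinθ|·[1 + r cosθ/√(L² − r² sin²θ)].
With r = 0.0552 m, L = 0.2019 m, θ = 115.2°: the bracketed kinematic factor |dx/dθ| = 0.043946 m.
ω = v/|dx/dθ| = 8.37/0.043946 = 190.46 rad/s.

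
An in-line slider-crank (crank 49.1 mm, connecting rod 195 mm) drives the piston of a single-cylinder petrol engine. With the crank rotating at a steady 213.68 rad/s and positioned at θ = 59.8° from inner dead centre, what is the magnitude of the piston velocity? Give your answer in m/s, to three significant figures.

10.2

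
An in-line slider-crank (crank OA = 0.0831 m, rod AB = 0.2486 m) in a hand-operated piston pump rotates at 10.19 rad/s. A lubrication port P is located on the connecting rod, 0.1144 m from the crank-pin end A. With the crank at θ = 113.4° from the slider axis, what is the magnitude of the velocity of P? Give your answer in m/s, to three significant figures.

0.750

ω = 10.19 rad/s.  Crank-pin speed |V_A| = rω = 0.84679 m/s, perpendicular to OA.
Rod angle: sinφ = −(r/L) sinθ ⇒ φ = -17.865°; ω_rod = −rω cosθ/√(L²−r²sin²θ) = +1.4213 rad/s.
V_P = V_A + ω_rod × AP, with AP = 0.1144 m along the rod.
Components: V_Px = −rω sinθ − a·ω_rod·sinφ = -0.72726 m/s;  V_Py = rω cosθ + a·ω_rod·cosφ = -0.18154 m/s.
|V_P| = √(V_Px² + V_Py²) = 0.74958 m/s.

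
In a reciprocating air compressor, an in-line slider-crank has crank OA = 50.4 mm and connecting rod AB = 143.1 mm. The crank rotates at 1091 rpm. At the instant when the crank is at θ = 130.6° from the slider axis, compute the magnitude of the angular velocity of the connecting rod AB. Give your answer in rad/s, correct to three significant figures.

27.2

ω = 114.2 rad/s (converted from 1091 rpm).
The rod makes angle φ with the slider axis where L sinφ = r sinθ; differentiating, L cosφ·φ̇ = r ω cosθ.
L cosφ = √(L² − r² sin²θ) = 0.13789 m.
|ω_rod| = r ω |cosθ| / √(L² − r² sin²θ) = 0.0504·114.2·0.65077/0.13789 = 27.176 rad/s.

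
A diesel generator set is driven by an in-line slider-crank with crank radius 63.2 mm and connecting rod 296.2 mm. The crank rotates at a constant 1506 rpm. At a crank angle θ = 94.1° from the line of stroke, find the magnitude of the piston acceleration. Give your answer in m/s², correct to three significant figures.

ω = 2π·1506/60 = 157.7 rad/s
x(θ) = r cosθ + √(L² − r² sin²θ); with ω constant, a = ω²·d²x/dθ².
d²x/dθ² = −r cosθ − r²(cos2θ)/√u − r⁴ sin²2θ/(4u^{3/2}),  u = L² − r² sin²θ = 0.0837606 m².
Substituting r = 0.0632 m, L = 0.2962 m, θ = 94.1°: d²x/dθ² = +0.018175 m.
a = ω²·d²x/dθ² = (157.7)²·(+0.018175) = +452.05 m/s²;  |a| = 452.05 m/s².

452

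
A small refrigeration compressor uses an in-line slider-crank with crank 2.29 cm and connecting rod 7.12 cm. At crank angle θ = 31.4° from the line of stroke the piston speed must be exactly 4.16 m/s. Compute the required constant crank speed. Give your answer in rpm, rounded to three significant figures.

For an in-line slider-crank, |v_piston| = rω|sinθ|·[1 + r cosθ/√(L² − r² sin²θ)].
With r = 0.0229 m, L = 0.0712 m, θ = 31.4°: the bracketed kinematic factor |dx/dθ| = 0.015254 m.
ω = v/|dx/dθ| = 4.16/0.015254 = 272.72 rad/s.
N = 60ω/(2π) = 2604.3 rpm.

2600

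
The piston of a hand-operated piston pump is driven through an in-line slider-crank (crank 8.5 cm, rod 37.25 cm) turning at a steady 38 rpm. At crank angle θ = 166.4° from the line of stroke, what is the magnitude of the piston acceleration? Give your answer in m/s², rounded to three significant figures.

1.03

ω = 2π·38/60 = 3.979 rad/s
x(θ) = r cosθ + √(L² − r² sin²θ); with ω constant, a = ω²·d²x/dθ².
d²x/dθ² = −r cosθ − r²(cos2θ)/√u − r⁴ sin²2θ/(4u^{3/2}),  u = L² − r² sin²θ = 0.138357 m².
Substituting r = 0.085 m, L = 0.3725 m, θ = 166.4°: d²x/dθ² = +0.065288 m.
a = ω²·d²x/dθ² = (3.979)²·(+0.065288) = +1.0338 m/s²;  |a| = 1.0338 m/s².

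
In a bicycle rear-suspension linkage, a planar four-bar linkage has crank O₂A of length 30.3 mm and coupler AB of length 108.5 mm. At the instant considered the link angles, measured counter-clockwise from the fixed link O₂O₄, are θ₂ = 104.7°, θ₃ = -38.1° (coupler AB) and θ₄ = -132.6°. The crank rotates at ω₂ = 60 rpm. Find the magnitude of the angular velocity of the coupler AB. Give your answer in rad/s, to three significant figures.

1.48

ω₂ = 6.283 rad/s (from 60 rpm).
Differentiating the loop-closure r₂e^{iθ₂}+r₃e^{iθ₃}=r₁+r₄e^{iθ₄} gives r₂ω₂e^{iθ₂}+r₃ω₃e^{iθ₃}=r₄ω₄e^{iθ₄}.
Eliminating the other unknown: ω₃ = r₂ω₂ sin(θ₄−θ₂) / [r₃ sin(θ₃−θ₄)].
Numerator sine = +0.84151; denominator sine = +0.99692.
Result = 0.0303·6.283·(+0.84151) / (0.1085·(+0.99692)) = +1.4811 rad/s; magnitude 1.4811 rad/s.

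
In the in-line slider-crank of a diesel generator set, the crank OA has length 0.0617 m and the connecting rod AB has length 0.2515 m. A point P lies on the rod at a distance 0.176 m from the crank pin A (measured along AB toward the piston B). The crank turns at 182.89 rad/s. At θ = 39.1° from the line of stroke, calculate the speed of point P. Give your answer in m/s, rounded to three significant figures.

8.49

ω = 182.9 rad/s.  Crank-pin speed |V_A| = rω = 11.284 m/s, perpendicular to OA.
Rod angle: sinφ = −(r/L) sinθ ⇒ φ = -8.901°; ω_rod = −rω cosθ/√(L²−r²sin²θ) = -35.244 rad/s.
V_P = V_A + ω_rod × AP, with AP = 0.176 m along the rod.
Components: V_Px = −rω sinθ − a·ω_rod·sinφ = -8.0765 m/s;  V_Py = rω cosθ + a·ω_rod·cosφ = +2.6289 m/s.
|V_P| = √(V_Px² + V_Py²) = 8.4936 m/s.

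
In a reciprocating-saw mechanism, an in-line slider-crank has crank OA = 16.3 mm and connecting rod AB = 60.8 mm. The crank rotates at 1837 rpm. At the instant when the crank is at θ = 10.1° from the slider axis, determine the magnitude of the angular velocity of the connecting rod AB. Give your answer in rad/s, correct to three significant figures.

ω = 192.4 rad/s (converted from 1837 rpm).
The rod makes angle φ with the slider axis where L sinφ = r sinθ; differentiating, L cosφ·φ̇ = r ω cosθ.
L cosφ = √(L² − r² sin²θ) = 0.060733 m.
|ω_rod| = r ω |cosθ| / √(L² − r² sin²θ) = 0.0163·192.4·0.98450/0.060733 = 50.83 rad/s.

50.8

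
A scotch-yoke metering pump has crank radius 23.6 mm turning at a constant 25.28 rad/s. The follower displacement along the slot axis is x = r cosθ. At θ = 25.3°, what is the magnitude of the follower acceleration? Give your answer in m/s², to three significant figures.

13.6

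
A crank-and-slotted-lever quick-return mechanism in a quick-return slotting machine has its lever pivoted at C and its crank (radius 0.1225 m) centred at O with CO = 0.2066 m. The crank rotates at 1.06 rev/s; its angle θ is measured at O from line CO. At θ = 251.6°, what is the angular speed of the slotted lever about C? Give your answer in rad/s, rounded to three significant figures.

ω = 6.66 rad/s (from 1.06 rev/s).
Crank pin A relative to C: A = (d + r cosθ, r sinθ); lever angle φ = atan2(r sinθ, d + r cosθ).
Differentiating tanφ: φ̇ = rω(d cosθ + r)/(d² + r² + 2dr cosθ).
d² + r² + 2dr cosθ = |CA|² = 0.0417126 m²;  d cosθ + r = +0.057287 m.
|ω_lever| = |0.1225·6.66·+0.057287| / 0.0417126 = 1.1205 rad/s.

1.12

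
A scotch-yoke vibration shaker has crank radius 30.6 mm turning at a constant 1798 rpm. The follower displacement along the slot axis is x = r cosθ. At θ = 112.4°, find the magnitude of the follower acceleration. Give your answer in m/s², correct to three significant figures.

ω = 188.3 rad/s (from 1798 rpm).
x = r cosθ ⇒ ẍ = −rω² cosθ (ω constant).
|a| = rω²|cosθ| = 0.0306·(188.3)²·|cos 112.4°| = 413.39 m/s².

413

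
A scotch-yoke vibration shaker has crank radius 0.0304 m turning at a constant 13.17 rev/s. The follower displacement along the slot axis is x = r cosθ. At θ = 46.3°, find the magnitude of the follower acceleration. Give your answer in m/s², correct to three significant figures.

144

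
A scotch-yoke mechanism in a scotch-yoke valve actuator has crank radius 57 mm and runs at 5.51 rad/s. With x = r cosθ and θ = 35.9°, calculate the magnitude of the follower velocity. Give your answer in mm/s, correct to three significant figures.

184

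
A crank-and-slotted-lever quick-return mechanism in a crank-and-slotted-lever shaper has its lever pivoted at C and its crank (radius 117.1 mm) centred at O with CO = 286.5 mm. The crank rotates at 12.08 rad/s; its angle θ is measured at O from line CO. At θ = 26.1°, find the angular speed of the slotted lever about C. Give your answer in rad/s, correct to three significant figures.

3.39

ω = 12.08 rad/s
Crank pin A relative to C: A = (d + r cosθ, r sinθ); lever angle φ = atan2(r sinθ, d + r cosθ).
Differentiating tanφ: φ̇ = rω(d cosθ + r)/(d² + r² + 2dr cosθ).
d² + r² + 2dr cosθ = |CA|² = 0.156051 m²;  d cosθ + r = +0.37438 m.
|ω_lever| = |0.1171·12.08·+0.37438| / 0.156051 = 3.3937 rad/s.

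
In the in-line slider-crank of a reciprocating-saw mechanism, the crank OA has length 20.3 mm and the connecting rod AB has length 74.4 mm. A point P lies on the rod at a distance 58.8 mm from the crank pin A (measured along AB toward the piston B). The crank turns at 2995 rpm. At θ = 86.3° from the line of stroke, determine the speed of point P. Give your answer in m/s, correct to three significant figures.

ω = 313.6 rad/s.  Crank-pin speed |V_A| = rω = 6.3668 m/s, perpendicular to OA.
Rod angle: sinφ = −(r/L) sinθ ⇒ φ = -15.800°; ω_rod = −rω cosθ/√(L²−r²sin²θ) = -5.7392 rad/s.
V_P = V_A + ω_rod × AP, with AP = 0.0588 m along the rod.
Components: V_Px = −rω sinθ − a·ω_rod·sinφ = -6.4454 m/s;  V_Py = rω cosθ + a·ω_rod·cosφ = +0.086149 m/s.
|V_P| = √(V_Px² + V_Py²) = 6.446 m/s.

6.45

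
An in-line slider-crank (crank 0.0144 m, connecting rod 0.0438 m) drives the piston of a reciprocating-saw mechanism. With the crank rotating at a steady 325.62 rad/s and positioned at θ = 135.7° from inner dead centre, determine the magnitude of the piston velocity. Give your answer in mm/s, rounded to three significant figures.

2480

ω = 325.6 rad/s
For an in-line slider-crank, x = r cosθ + √(L² − r² sin²θ), so v = −rω sinθ·[1 + r cosθ/√(L² − r² sin²θ)].
With r = 0.0144 m, L = 0.0438 m, θ = 135.7°: √(L² − r² sin²θ) = 0.04263 m.
v = −0.0144·325.6·0.69842·[1 + 0.0144·-0.71569/0.04263] = -2.4831 m/s.
|v| = 2.4831 m/s = 2483.1 mm/s.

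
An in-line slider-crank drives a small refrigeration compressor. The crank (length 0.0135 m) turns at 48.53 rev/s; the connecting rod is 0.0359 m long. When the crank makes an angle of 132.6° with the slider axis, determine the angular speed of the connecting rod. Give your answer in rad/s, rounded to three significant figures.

ω = 304.9 rad/s (converted from 48.53 rev/s).
The rod makes angle φ with the slider axis where L sinφ = r sinθ; differentiating, L cosφ·φ̇ = r ω cosθ.
L cosφ = √(L² − r² sin²θ) = 0.034497 m.
|ω_rod| = r ω |cosθ| / √(L² − r² sin²θ) = 0.0135·304.9·0.67688/0.034497 = 80.77 rad/s.

80.8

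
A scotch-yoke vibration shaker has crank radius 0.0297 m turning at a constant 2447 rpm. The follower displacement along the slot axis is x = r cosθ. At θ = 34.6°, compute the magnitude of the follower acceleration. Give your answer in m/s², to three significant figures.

ω = 256.2 rad/s (from 2447 rpm).
x = r cosθ ⇒ ẍ = −rω² cosθ (ω constant).
|a| = rω²|cosθ| = 0.0297·(256.2)²·|cos 34.6°| = 1605.3 m/s².

1610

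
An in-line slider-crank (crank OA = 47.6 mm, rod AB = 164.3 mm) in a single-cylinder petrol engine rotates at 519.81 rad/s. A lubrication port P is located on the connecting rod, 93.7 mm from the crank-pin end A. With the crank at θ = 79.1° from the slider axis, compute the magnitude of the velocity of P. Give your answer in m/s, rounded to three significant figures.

25.2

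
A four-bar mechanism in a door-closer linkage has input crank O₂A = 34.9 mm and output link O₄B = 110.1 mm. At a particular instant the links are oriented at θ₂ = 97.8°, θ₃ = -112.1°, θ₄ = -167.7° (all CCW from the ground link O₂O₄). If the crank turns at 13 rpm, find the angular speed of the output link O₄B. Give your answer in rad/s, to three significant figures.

ω₂ = 1.361 rad/s (from 13 rpm).
Differentiating the loop-closure r₂e^{iθ₂}+r₃e^{iθ₃}=r₁+r₄e^{iθ₄} gives r₂ω₂e^{iθ₂}+r₃ω₃e^{iθ₃}=r₄ω₄e^{iθ₄}.
Eliminating the other unknown: ω₄ = r₂ω₂ sin(θ₂−θ₃) / [r₄ sin(θ₄−θ₃)].
Numerator sine = -0.49849; denominator sine = -0.82511.
Result = 0.0349·1.361·(-0.49849) / (0.1101·(-0.82511)) = +0.26071 rad/s; magnitude 0.26071 rad/s.

0.261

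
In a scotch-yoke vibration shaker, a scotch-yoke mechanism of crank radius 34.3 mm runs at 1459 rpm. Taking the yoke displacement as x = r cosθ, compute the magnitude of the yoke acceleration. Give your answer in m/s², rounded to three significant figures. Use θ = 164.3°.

771

ω = 152.8 rad/s (from 1459 rpm).
x = r cosθ ⇒ ẍ = −rω² cosθ (ω constant).
|a| = rω²|cosθ| = 0.0343·(152.8)²·|cos 164.3°| = 770.81 m/s².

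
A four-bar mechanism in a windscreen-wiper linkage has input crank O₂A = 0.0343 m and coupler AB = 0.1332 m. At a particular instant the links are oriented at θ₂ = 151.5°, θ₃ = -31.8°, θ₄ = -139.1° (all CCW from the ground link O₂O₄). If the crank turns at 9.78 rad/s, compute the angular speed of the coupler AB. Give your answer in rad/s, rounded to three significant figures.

2.47

ω₂ = 9.78 rad/s
Differentiating the loop-closure r₂e^{iθ₂}+r₃e^{iθ₃}=r₁+r₄e^{iθ₄} gives r₂ω₂e^{iθ₂}+r₃ω₃e^{iθ₃}=r₄ω₄e^{iθ₄}.
Eliminating the other unknown: ω₃ = r₂ω₂ sin(θ₄−θ₂) / [r₃ sin(θ₃−θ₄)].
Numerator sine = +0.93606; denominator sine = +0.95476.
Result = 0.0343·9.78·(+0.93606) / (0.1332·(+0.95476)) = +2.4691 rad/s; magnitude 2.4691 rad/s.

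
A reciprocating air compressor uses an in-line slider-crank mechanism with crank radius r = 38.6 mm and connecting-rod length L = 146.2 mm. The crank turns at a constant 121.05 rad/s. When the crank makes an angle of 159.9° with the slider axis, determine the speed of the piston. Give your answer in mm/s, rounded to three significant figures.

ω = 121 rad/s
For an in-line slider-crank, x = r cosθ + √(L² − r² sin²θ), so v = −rω sinθ·[1 + r cosθ/√(L² − r² sin²θ)].
With r = 0.0386 m, L = 0.1462 m, θ = 159.9°: √(L² − r² sin²θ) = 0.1456 m.
v = −0.0386·121·0.34366·[1 + 0.0386·-0.93909/0.1456] = -1.206 m/s.
|v| = 1.206 m/s = 1206 mm/s.

1210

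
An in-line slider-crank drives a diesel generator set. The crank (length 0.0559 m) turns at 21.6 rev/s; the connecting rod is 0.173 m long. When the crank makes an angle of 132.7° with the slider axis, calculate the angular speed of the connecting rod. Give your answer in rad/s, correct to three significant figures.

30.6

ω = 135.7 rad/s (converted from 21.6 rev/s).
The rod makes angle φ with the slider axis where L sinφ = r sinθ; differentiating, L cosφ·φ̇ = r ω cosθ.
L cosφ = √(L² − r² sin²θ) = 0.16805 m.
|ω_rod| = r ω |cosθ| / √(L² − r² sin²θ) = 0.0559·135.7·0.67816/0.16805 = 30.615 rad/s.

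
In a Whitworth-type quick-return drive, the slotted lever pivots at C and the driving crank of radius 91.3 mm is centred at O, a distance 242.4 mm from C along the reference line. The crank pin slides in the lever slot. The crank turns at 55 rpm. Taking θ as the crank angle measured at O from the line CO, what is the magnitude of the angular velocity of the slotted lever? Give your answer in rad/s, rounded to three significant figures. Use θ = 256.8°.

ω = 5.76 rad/s (from 55 rpm).
Crank pin A relative to C: A = (d + r cosθ, r sinθ); lever angle φ = atan2(r sinθ, d + r cosθ).
Differentiating tanφ: φ̇ = rω(d cosθ + r)/(d² + r² + 2dr cosθ).
d² + r² + 2dr cosθ = |CA|² = 0.0569861 m²;  d cosθ + r = +0.035948 m.
|ω_lever| = |0.0913·5.76·+0.035948| / 0.0569861 = 0.33171 rad/s.

0.332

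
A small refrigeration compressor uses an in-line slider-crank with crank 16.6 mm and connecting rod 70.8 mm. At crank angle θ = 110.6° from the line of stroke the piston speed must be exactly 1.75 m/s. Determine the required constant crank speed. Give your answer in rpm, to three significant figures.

1170

For an in-line slider-crank, |v_piston| = rω|sinθ|·[1 + r cosθ/√(L² − r² sin²θ)].
With r = 0.0166 m, L = 0.0708 m, θ = 110.6°: the bracketed kinematic factor |dx/dθ| = 0.014225 m.
ω = v/|dx/dθ| = 1.75/0.014225 = 123.03 rad/s.
N = 60ω/(2π) = 1174.8 rpm.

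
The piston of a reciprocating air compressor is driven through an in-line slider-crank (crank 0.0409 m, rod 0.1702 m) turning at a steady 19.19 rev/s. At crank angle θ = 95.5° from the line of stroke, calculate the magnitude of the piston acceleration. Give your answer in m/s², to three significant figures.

ω = 2π·19.2 = 120.6 rad/s
x(θ) = r cosθ + √(L² − r² sin²θ); with ω constant, a = ω²·d²x/dθ².
d²x/dθ² = −r cosθ − r²(cos2θ)/√u − r⁴ sin²2θ/(4u^{3/2}),  u = L² − r² sin²θ = 0.0273106 m².
Substituting r = 0.0409 m, L = 0.1702 m, θ = 95.5°: d²x/dθ² = +0.013851 m.
a = ω²·d²x/dθ² = (120.6)²·(+0.013851) = +201.37 m/s²;  |a| = 201.37 m/s².

201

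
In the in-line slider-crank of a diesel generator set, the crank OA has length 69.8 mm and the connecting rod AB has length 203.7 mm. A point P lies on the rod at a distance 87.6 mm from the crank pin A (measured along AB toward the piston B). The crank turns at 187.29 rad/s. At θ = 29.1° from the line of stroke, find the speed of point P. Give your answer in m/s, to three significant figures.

9.70

ω = 187.3 rad/s.  Crank-pin speed |V_A| = rω = 13.073 m/s, perpendicular to OA.
Rod angle: sinφ = −(r/L) sinθ ⇒ φ = -9.593°; ω_rod = −rω cosθ/√(L²−r²sin²θ) = -56.871 rad/s.
V_P = V_A + ω_rod × AP, with AP = 0.0876 m along the rod.
Components: V_Px = −rω sinθ − a·ω_rod·sinφ = -7.188 m/s;  V_Py = rω cosθ + a·ω_rod·cosφ = +6.5104 m/s.
|V_P| = √(V_Px² + V_Py²) = 9.6981 m/s.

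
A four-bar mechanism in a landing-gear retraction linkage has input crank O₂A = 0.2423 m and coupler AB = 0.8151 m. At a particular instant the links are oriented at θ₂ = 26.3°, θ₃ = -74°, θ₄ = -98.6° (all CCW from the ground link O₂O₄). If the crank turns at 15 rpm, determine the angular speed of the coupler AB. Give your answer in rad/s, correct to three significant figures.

0.920

ω₂ = 1.571 rad/s (from 15 rpm).
Differentiating the loop-closure r₂e^{iθ₂}+r₃e^{iθ₃}=r₁+r₄e^{iθ₄} gives r₂ω₂e^{iθ₂}+r₃ω₃e^{iθ₃}=r₄ω₄e^{iθ₄}.
Eliminating the other unknown: ω₃ = r₂ω₂ sin(θ₄−θ₂) / [r₃ sin(θ₃−θ₄)].
Numerator sine = -0.82015; denominator sine = +0.41628.
Result = 0.2423·1.571·(-0.82015) / (0.8151·(+0.41628)) = -0.91996 rad/s; magnitude 0.91996 rad/s.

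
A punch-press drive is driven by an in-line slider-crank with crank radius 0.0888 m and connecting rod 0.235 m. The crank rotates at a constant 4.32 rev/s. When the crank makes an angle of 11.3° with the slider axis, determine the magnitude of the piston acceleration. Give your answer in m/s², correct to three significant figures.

ω = 2π·4.32 = 27.14 rad/s
x(θ) = r cosθ + √(L² − r² sin²θ); with ω constant, a = ω²·d²x/dθ².
d²x/dθ² = −r cosθ − r²(cos2θ)/√u − r⁴ sin²2θ/(4u^{3/2}),  u = L² − r² sin²θ = 0.0549222 m².
Substituting r = 0.0888 m, L = 0.235 m, θ = 11.3°: d²x/dθ² = -0.11832 m.
a = ω²·d²x/dθ² = (27.14)²·(-0.11832) = -87.174 m/s²;  |a| = 87.174 m/s².

87.2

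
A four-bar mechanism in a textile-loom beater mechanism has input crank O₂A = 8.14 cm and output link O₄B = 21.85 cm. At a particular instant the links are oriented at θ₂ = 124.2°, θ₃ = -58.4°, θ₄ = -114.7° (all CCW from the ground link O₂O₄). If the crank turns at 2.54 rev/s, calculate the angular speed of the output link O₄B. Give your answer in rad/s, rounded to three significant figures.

0.324

ω₂ = 15.96 rad/s (from 2.54 rev/s).
Differentiating the loop-closure r₂e^{iθ₂}+r₃e^{iθ₃}=r₁+r₄e^{iθ₄} gives r₂ω₂e^{iθ₂}+r₃ω₃e^{iθ₃}=r₄ω₄e^{iθ₄}.
Eliminating the other unknown: ω₄ = r₂ω₂ sin(θ₂−θ₃) / [r₄ sin(θ₄−θ₃)].
Numerator sine = -0.04536; denominator sine = -0.83195.
Result = 0.0814·15.96·(-0.04536) / (0.2185·(-0.83195)) = +0.32418 rad/s; magnitude 0.32418 rad/s.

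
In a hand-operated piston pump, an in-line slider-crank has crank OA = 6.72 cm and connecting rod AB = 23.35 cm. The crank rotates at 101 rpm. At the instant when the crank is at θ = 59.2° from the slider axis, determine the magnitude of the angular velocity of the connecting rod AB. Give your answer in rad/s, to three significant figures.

ω = 10.58 rad/s (converted from 101 rpm).
The rod makes angle φ with the slider axis where L sinφ = r sinθ; differentiating, L cosφ·φ̇ = r ω cosθ.
L cosφ = √(L² − r² sin²θ) = 0.22625 m.
|ω_rod| = r ω |cosθ| / √(L² − r² sin²θ) = 0.0672·10.58·0.51204/0.22625 = 1.6085 rad/s.

1.61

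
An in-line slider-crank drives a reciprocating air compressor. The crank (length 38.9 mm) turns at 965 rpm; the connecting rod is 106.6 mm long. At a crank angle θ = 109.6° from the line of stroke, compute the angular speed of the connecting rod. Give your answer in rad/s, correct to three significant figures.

ω = 101.1 rad/s (converted from 965 rpm).
The rod makes angle φ with the slider axis where L sinφ = r sinθ; differentiating, L cosφ·φ̇ = r ω cosθ.
L cosφ = √(L² − r² sin²θ) = 0.1001 m.
|ω_rod| = r ω |cosθ| / √(L² − r² sin²θ) = 0.0389·101.1·0.33545/0.1001 = 13.173 rad/s.

13.2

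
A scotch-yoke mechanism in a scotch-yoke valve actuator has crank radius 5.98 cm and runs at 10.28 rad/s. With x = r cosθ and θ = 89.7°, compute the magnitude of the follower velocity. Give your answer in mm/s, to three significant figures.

615

ω = 10.28 rad/s
x = r cosθ ⇒ ẋ = −rω sinθ.
|v| = rω|sinθ| = 0.0598·10.28·|sin 89.7°| = 0.61474 m/s = 614.74 mm/s.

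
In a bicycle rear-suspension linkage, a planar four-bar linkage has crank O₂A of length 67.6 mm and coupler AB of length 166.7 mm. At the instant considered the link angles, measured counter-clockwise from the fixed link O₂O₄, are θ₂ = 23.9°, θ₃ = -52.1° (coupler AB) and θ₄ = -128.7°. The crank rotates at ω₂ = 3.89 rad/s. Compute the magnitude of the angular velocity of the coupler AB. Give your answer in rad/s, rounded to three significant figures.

ω₂ = 3.89 rad/s
Differentiating the loop-closure r₂e^{iθ₂}+r₃e^{iθ₃}=r₁+r₄e^{iθ₄} gives r₂ω₂e^{iθ₂}+r₃ω₃e^{iθ₃}=r₄ω₄e^{iθ₄}.
Eliminating the other unknown: ω₃ = r₂ω₂ sin(θ₄−θ₂) / [r₃ sin(θ₃−θ₄)].
Numerator sine = -0.46020; denominator sine = +0.97278.
Result = 0.0676·3.89·(-0.46020) / (0.1667·(+0.97278)) = -0.74627 rad/s; magnitude 0.74627 rad/s.

0.746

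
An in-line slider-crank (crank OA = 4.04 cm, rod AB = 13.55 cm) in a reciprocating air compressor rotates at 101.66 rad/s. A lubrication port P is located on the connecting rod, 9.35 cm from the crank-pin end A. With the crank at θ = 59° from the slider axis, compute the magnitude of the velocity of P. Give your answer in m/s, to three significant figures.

ω = 101.7 rad/s.  Crank-pin speed |V_A| = rω = 4.1071 m/s, perpendicular to OA.
Rod angle: sinφ = −(r/L) sinθ ⇒ φ = -14.807°; ω_rod = −rω cosθ/√(L²−r²sin²θ) = -16.147 rad/s.
V_P = V_A + ω_rod × AP, with AP = 0.0935 m along the rod.
Components: V_Px = −rω sinθ − a·ω_rod·sinφ = -3.9063 m/s;  V_Py = rω cosθ + a·ω_rod·cosφ = +0.65566 m/s.
|V_P| = √(V_Px² + V_Py²) = 3.9609 m/s.

3.96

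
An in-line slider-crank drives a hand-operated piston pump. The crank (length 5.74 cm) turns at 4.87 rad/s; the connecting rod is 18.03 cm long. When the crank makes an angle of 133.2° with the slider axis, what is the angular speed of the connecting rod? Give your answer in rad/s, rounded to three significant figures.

1.09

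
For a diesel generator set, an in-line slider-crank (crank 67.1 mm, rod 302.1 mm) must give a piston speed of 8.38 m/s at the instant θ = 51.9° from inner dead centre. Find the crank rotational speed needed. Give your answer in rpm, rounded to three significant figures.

For an in-line slider-crank, |v_piston| = rω|sinθ|·[1 + r cosθ/√(L² − r² sin²θ)].
With r = 0.0671 m, L = 0.3021 m, θ = 51.9°: the bracketed kinematic factor |dx/dθ| = 0.060153 m.
ω = v/|dx/dθ| = 8.38/0.060153 = 139.31 rad/s.
N = 60ω/(2π) = 1330.3 rpm.

1330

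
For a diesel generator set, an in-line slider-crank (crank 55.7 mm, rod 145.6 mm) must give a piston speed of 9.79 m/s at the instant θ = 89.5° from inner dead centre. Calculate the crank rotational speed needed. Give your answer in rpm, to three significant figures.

For an in-line slider-crank, |v_piston| = rω|sinθ|·[1 + r cosθ/√(L² − r² sin²θ)].
With r = 0.0557 m, L = 0.1456 m, θ = 89.5°: the bracketed kinematic factor |dx/dθ| = 0.055899 m.
ω = v/|dx/dθ| = 9.79/0.055899 = 175.14 rad/s.
N = 60ω/(2π) = 1672.4 rpm.

1670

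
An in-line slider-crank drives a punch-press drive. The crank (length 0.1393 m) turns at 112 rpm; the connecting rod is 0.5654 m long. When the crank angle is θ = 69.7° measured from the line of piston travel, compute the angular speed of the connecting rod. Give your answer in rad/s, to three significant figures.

ω = 11.73 rad/s (converted from 112 rpm).
The rod makes angle φ with the slider axis where L sinφ = r sinθ; differentiating, L cosφ·φ̇ = r ω cosθ.
L cosφ = √(L² − r² sin²θ) = 0.5501 m.
|ω_rod| = r ω |cosθ| / √(L² − r² sin²θ) = 0.1393·11.73·0.34694/0.5501 = 1.0304 rad/s.

1.03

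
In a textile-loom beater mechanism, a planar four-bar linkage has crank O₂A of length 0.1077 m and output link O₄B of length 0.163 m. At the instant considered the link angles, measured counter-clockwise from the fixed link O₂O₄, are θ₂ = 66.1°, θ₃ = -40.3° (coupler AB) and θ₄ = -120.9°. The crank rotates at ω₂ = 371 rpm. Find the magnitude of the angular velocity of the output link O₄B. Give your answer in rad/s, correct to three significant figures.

25.0

ω₂ = 38.85 rad/s (from 371 rpm).
Differentiating the loop-closure r₂e^{iθ₂}+r₃e^{iθ₃}=r₁+r₄e^{iθ₄} gives r₂ω₂e^{iθ₂}+r₃ω₃e^{iθ₃}=r₄ω₄e^{iθ₄}.
Eliminating the other unknown: ω₄ = r₂ω₂ sin(θ₂−θ₃) / [r₄ sin(θ₄−θ₃)].
Numerator sine = +0.95931; denominator sine = -0.98657.
Result = 0.1077·38.85·(+0.95931) / (0.163·(-0.98657)) = -24.961 rad/s; magnitude 24.961 rad/s.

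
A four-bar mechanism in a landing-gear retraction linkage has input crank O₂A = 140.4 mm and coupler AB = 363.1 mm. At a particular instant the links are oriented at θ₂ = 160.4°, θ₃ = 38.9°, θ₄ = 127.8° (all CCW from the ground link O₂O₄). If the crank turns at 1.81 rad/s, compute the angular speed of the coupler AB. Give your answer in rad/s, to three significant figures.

ω₂ = 1.81 rad/s
Differentiating the loop-closure r₂e^{iθ₂}+r₃e^{iθ₃}=r₁+r₄e^{iθ₄} gives r₂ω₂e^{iθ₂}+r₃ω₃e^{iθ₃}=r₄ω₄e^{iθ₄}.
Eliminating the other unknown: ω₃ = r₂ω₂ sin(θ₄−θ₂) / [r₃ sin(θ₃−θ₄)].
Numerator sine = -0.53877; denominator sine = -0.99982.
Result = 0.1404·1.81·(-0.53877) / (0.3631·(-0.99982)) = +0.37714 rad/s; magnitude 0.37714 rad/s.

0.377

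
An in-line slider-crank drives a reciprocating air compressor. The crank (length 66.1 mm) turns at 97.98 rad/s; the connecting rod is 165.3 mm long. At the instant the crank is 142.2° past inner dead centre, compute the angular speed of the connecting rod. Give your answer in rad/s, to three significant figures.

31.9

ω = 97.98 rad/s
The rod makes angle φ with the slider axis where L sinφ = r sinθ; differentiating, L cosφ·φ̇ = r ω cosθ.
L cosφ = √(L² − r² sin²θ) = 0.16026 m.
|ω_rod| = r ω |cosθ| / √(L² − r² sin²θ) = 0.0661·97.98·0.79016/0.16026 = 31.932 rad/s.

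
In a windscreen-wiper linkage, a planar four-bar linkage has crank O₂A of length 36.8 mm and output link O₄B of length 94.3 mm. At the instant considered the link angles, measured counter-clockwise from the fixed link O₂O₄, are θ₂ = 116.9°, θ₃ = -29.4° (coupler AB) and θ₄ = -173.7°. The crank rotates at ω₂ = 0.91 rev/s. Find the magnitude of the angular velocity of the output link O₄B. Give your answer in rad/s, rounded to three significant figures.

2.12

ω₂ = 5.718 rad/s (from 0.91 rev/s).
Differentiating the loop-closure r₂e^{iθ₂}+r₃e^{iθ₃}=r₁+r₄e^{iθ₄} gives r₂ω₂e^{iθ₂}+r₃ω₃e^{iθ₃}=r₄ω₄e^{iθ₄}.
Eliminating the other unknown: ω₄ = r₂ω₂ sin(θ₂−θ₃) / [r₄ sin(θ₄−θ₃)].
Numerator sine = +0.55484; denominator sine = -0.58354.
Result = 0.0368·5.718·(+0.55484) / (0.0943·(-0.58354)) = -2.1216 rad/s; magnitude 2.1216 rad/s.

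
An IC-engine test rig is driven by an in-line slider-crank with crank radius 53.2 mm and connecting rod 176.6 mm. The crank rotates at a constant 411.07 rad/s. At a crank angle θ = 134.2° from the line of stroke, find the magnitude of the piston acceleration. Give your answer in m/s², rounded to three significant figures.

ω = 411.1 rad/s
x(θ) = r cosθ + √(L² − r² sin²θ); with ω constant, a = ω²·d²x/dθ².
d²x/dθ² = −r cosθ − r²(cos2θ)/√u − r⁴ sin²2θ/(4u^{3/2}),  u = L² − r² sin²θ = 0.0297329 m².
Substituting r = 0.0532 m, L = 0.1766 m, θ = 134.2°: d²x/dθ² = +0.037157 m.
a = ω²·d²x/dθ² = (411.1)²·(+0.037157) = +6278.8 m/s²;  |a| = 6278.8 m/s².

6280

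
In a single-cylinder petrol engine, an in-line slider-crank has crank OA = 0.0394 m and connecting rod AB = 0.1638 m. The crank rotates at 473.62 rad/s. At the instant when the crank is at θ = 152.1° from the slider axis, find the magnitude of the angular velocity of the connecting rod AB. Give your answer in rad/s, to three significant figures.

ω = 473.6 rad/s
The rod makes angle φ with the slider axis where L sinφ = r sinθ; differentiating, L cosφ·φ̇ = r ω cosθ.
L cosφ = √(L² − r² sin²θ) = 0.16276 m.
|ω_rod| = r ω |cosθ| / √(L² − r² sin²θ) = 0.0394·473.6·0.88377/0.16276 = 101.33 rad/s.

101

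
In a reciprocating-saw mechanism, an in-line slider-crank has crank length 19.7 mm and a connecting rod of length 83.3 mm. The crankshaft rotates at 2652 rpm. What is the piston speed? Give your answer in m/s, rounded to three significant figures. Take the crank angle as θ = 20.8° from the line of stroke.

2.37

ω = 2π·2652/60 = 277.7 rad/s
For an in-line slider-crank, x = r cosθ + √(L² − r² sin²θ), so v = −rω sinθ·[1 + r cosθ/√(L² − r² sin²θ)].
With r = 0.0197 m, L = 0.0833 m, θ = 20.8°: √(L² − r² sin²θ) = 0.083006 m.
v = −0.0197·277.7·0.35511·[1 + 0.0197·0.93483/0.083006] = -2.3738 m/s.
|v| = 2.3738 m/s.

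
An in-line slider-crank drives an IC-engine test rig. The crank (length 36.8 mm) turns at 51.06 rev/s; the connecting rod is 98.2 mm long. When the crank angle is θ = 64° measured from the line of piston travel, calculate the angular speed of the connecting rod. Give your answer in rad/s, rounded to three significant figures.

ω = 320.8 rad/s (converted from 51.06 rev/s).
The rod makes angle φ with the slider axis where L sinφ = r sinθ; differentiating, L cosφ·φ̇ = r ω cosθ.
L cosφ = √(L² − r² sin²θ) = 0.092462 m.
|ω_rod| = r ω |cosθ| / √(L² − r² sin²θ) = 0.0368·320.8·0.43837/0.092462 = 55.974 rad/s.

56.0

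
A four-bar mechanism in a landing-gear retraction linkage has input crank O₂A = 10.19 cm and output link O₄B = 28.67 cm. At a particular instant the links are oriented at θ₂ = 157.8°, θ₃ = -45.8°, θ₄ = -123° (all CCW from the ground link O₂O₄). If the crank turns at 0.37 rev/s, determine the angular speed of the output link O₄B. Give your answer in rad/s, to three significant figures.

0.339

ω₂ = 2.325 rad/s (from 0.37 rev/s).
Differentiating the loop-closure r₂e^{iθ₂}+r₃e^{iθ₃}=r₁+r₄e^{iθ₄} gives r₂ω₂e^{iθ₂}+r₃ω₃e^{iθ₃}=r₄ω₄e^{iθ₄}.
Eliminating the other unknown: ω₄ = r₂ω₂ sin(θ₂−θ₃) / [r₄ sin(θ₄−θ₃)].
Numerator sine = -0.40035; denominator sine = -0.97515.
Result = 0.1019·2.325·(-0.40035) / (0.2867·(-0.97515)) = +0.33923 rad/s; magnitude 0.33923 rad/s.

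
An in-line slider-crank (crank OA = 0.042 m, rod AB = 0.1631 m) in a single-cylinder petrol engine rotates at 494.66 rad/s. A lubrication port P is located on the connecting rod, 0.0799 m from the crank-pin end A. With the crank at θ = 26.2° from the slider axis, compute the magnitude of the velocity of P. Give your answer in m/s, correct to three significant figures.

ω = 494.7 rad/s.  Crank-pin speed |V_A| = rω = 20.776 m/s, perpendicular to OA.
Rod angle: sinφ = −(r/L) sinθ ⇒ φ = -6.528°; ω_rod = −rω cosθ/√(L²−r²sin²θ) = -115.04 rad/s.
V_P = V_A + ω_rod × AP, with AP = 0.0799 m along the rod.
Components: V_Px = −rω sinθ − a·ω_rod·sinφ = -10.218 m/s;  V_Py = rω cosθ + a·ω_rod·cosφ = +9.5092 m/s.
|V_P| = √(V_Px² + V_Py²) = 13.958 m/s.

14.0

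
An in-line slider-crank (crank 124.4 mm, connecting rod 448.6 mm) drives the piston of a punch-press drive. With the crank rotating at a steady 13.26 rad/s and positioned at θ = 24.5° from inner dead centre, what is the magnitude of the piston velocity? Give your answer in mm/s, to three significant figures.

ω = 13.26 rad/s
For an in-line slider-crank, x = r cosθ + √(L² − r² sin²θ), so v = −rω sinθ·[1 + r cosθ/√(L² − r² sin²θ)].
With r = 0.1244 m, L = 0.4486 m, θ = 24.5°: √(L² − r² sin²θ) = 0.44562 m.
v = −0.1244·13.26·0.41469·[1 + 0.1244·0.90996/0.44562] = -0.85782 m/s.
|v| = 0.85782 m/s = 857.82 mm/s.

858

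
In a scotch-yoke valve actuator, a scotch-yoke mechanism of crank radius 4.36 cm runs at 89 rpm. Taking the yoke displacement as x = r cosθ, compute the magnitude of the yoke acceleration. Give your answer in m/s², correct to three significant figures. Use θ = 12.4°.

ω = 9.32 rad/s (from 89 rpm).
x = r cosθ ⇒ ẍ = −rω² cosθ (ω constant).
|a| = rω²|cosθ| = 0.0436·(9.32)²·|cos 12.4°| = 3.6989 m/s².

3.70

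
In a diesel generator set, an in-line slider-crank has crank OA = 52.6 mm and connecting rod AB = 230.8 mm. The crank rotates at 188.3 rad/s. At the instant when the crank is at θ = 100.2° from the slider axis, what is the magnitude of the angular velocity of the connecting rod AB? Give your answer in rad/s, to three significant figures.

ω = 188.3 rad/s
The rod makes angle φ with the slider axis where L sinφ = r sinθ; differentiating, L cosφ·φ̇ = r ω cosθ.
L cosφ = √(L² − r² sin²θ) = 0.22492 m.
|ω_rod| = r ω |cosθ| / √(L² − r² sin²θ) = 0.0526·188.3·0.17708/0.22492 = 7.7981 rad/s.

7.80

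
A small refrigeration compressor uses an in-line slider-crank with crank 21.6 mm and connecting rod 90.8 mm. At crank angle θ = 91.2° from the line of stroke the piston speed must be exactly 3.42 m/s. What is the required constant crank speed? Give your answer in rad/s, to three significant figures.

159

For an in-line slider-crank, |v_piston| = rω|sinθ|·[1 + r cosθ/√(L² − r² sin²θ)].
With r = 0.0216 m, L = 0.0908 m, θ = 91.2°: the bracketed kinematic factor |dx/dθ| = 0.021484 m.
ω = v/|dx/dθ| = 3.42/0.021484 = 159.18 rad/s.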